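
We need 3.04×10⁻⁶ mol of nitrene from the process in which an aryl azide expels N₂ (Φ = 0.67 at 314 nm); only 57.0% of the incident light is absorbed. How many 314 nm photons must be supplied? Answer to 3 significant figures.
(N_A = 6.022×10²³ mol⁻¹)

4.79×10¹⁸ photons

Photons that must be absorbed: 3.04×10⁻⁶ / 0.67 = 4.537×10⁻⁶ mol.
Incident photons needed: 4.537×10⁻⁶ / 0.570 = 7.960×10⁻⁶ mol.
Photon count: 7.960×10⁻⁶ × 6.022×10²³ = 4.79×10¹⁸.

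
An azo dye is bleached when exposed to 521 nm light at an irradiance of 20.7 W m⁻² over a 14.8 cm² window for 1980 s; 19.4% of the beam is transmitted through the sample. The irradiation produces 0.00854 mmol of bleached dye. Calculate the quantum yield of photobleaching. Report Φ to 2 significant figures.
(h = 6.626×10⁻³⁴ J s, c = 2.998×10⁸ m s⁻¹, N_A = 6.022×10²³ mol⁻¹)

Product: 0.00854 mmol = 8.54×10⁻⁶ mol.
Photon energy at 521 nm: hc/λ = (6.626×10⁻³⁴)(2.998×10⁸)/(521×10⁻⁹) = 3.813×10⁻¹⁹ J.
Energy delivered: (20.7 W m⁻²)(14.8×10⁻⁴ m²)(1980 s) = 60.66 J.
Photons incident: 60.66 / 3.813×10⁻¹⁹ = 1.591×10²⁰, i.e. 1.591×10²⁰/6.022×10²³ = 2.642×10⁻⁴ mol.
Fraction absorbed: 1 − 19.4/100 = 0.8060.
Photons absorbed: 0.8060 × 2.642×10⁻⁴ = 2.129×10⁻⁴ mol.
Φ = 8.54×10⁻⁶ mol / 2.129×10⁻⁴ mol photons = 0.040.

Φ = 0.040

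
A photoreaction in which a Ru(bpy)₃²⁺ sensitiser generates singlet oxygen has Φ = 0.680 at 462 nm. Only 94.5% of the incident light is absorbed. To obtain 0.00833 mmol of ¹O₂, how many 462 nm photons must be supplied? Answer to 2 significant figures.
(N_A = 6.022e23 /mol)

7.8e18 photons

Product: 0.00833 mmol = 8.33e-6 mol.
Photons that must be absorbed: 8.33e-6 / 0.680 = 1.225e-5 mol.
Incident photons needed: 1.225e-5 / 0.945 = 1.296e-5 mol.
Photon count: 1.296e-5 × 6.022e23 = 7.8e18.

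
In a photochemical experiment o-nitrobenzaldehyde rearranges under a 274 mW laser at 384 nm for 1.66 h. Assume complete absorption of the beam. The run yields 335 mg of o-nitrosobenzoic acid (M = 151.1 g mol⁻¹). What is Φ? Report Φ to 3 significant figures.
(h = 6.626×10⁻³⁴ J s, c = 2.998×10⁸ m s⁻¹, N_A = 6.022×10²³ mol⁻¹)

Φ = 0.422

Product: 335 mg / 151.1 g mol⁻¹ = 0.002217 mol.
Photon energy at 384 nm: hc/λ = (6.626×10⁻³⁴)(2.998×10⁸)/(384×10⁻⁹) = 5.173×10⁻¹⁹ J.
Energy delivered: (274 mW)(5976 s) = 1637 J.
Photons incident: 1637 / 5.173×10⁻¹⁹ = 3.165×10²¹, i.e. 3.165×10²¹/6.022×10²³ = 0.005256 mol.
Φ = 0.002217 mol / 0.005256 mol photons = 0.422.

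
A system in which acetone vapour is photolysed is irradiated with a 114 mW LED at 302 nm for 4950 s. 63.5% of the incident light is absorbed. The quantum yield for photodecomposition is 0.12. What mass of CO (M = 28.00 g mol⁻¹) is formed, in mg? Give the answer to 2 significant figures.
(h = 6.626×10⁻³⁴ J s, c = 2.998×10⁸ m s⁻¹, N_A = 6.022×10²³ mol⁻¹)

3.0 mg

Photon energy at 302 nm: hc/λ = (6.626×10⁻³⁴)(2.998×10⁸)/(302×10⁻⁹) = 6.578×10⁻¹⁹ J.
Energy delivered: (114 mW)(4950 s) = 564.3 J.
Photons incident: 564.3 / 6.578×10⁻¹⁹ = 8.579×10²⁰, i.e. 8.579×10²⁰/6.022×10²³ = 0.001425 mol.
Photons absorbed: 0.635 × 0.001425 = 9.049×10⁻⁴ mol.
Product: Φ × n_abs = 0.12 × 9.049×10⁻⁴ = 1.086×10⁻⁴ mol.
Mass: 1.086×10⁻⁴ × 28.00 = 0.003041 g = 3.0 mg.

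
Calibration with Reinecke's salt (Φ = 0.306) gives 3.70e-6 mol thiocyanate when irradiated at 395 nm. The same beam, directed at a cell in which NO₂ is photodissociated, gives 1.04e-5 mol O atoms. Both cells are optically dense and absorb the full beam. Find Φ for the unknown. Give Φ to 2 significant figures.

Φ = 0.86

Photons absorbed by the actinometer: 3.70e-6 / 0.306 = 1.209e-5 mol.
Φ(unknown) = 1.04e-5 / 1.209e-5 = 0.86.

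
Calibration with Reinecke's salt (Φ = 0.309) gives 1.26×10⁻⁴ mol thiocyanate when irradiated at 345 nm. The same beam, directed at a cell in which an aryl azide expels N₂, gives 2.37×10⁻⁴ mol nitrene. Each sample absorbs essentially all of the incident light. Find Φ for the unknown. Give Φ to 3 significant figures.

Φ = 0.581

Photons absorbed by the actinometer: 1.26×10⁻⁴ / 0.309 = 4.078×10⁻⁴ mol.
Φ(unknown) = 2.37×10⁻⁴ / 4.078×10⁻⁴ = 0.581.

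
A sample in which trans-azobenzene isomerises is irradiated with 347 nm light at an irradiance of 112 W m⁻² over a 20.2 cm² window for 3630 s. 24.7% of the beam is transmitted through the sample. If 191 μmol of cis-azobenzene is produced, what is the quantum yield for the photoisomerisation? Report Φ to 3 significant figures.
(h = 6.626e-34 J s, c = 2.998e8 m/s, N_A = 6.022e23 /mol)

Φ = 0.106

Product: 191 μmol = 1.91e-4 mol.
Photon energy at 347 nm: hc/λ = (6.626e-34)(2.998e8)/(347e-9) = 5.725e-19 J.
Energy delivered: (112 W m⁻²)(20.2e-4 m²)(3630 s) = 821.3 J.
Photons incident: 821.3 / 5.725e-19 = 1.435e21, i.e. 1.435e21/6.022e23 = 0.002383 mol.
Fraction absorbed: 1 − 24.7/100 = 0.7530.
Photons absorbed: 0.7530 × 0.002383 = 0.001794 mol.
Φ = 1.91e-4 mol / 0.001794 mol photons = 0.106.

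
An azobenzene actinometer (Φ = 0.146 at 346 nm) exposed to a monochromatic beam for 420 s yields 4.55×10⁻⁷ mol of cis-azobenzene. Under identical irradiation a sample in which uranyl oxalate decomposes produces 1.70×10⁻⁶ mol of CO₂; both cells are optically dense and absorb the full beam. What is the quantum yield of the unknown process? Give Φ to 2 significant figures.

Photons absorbed by the actinometer: 4.55×10⁻⁷ / 0.146 = 3.116×10⁻⁶ mol.
Φ(unknown) = 1.70×10⁻⁶ / 3.116×10⁻⁶ = 0.55.

Φ = 0.55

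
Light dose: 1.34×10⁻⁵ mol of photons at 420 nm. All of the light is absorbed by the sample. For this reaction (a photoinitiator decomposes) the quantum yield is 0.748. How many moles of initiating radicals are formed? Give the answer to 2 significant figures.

Product: Φ × n_abs = 0.748 × 1.34×10⁻⁵ = 1.002×10⁻⁵ mol.

1.0×10⁻⁵ mol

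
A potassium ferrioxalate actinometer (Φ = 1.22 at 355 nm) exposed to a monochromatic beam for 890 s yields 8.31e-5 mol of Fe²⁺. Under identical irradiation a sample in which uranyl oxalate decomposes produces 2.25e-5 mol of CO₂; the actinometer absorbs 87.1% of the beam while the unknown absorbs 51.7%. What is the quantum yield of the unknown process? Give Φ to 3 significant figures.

Φ = 0.557

Photons absorbed by the actinometer: 8.31e-5 / 1.22 = 6.811e-5 mol.
Incident flux: 6.811e-5 / 0.871 = 7.820e-5 einstein.
Absorbed by unknown: 0.517 × 7.820e-5 = 4.043e-5 mol.
Φ(unknown) = 2.25e-5 / 4.043e-5 = 0.557.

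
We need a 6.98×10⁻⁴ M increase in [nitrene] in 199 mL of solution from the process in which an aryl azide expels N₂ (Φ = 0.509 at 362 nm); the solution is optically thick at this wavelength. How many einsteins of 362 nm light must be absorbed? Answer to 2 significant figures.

Product: (6.98×10⁻⁴ M)(0.199 L) = 1.389×10⁻⁴ mol.
Photons that must be absorbed: 1.389×10⁻⁴ / 0.509 = 2.729×10⁻⁴ mol.

2.7×10⁻⁴ einstein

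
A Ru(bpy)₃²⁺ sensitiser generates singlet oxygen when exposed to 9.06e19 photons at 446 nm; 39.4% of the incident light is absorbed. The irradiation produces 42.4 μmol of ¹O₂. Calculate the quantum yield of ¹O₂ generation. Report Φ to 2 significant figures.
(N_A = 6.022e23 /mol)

Product: 42.4 μmol = 4.24e-5 mol.
Moles of photons: 9.06e19 / 6.022e23 = 1.504e-4 mol.
Photons absorbed: 0.394 × 1.504e-4 = 5.926e-5 mol.
Φ = 4.24e-5 mol / 5.926e-5 mol photons = 0.72.

Φ = 0.72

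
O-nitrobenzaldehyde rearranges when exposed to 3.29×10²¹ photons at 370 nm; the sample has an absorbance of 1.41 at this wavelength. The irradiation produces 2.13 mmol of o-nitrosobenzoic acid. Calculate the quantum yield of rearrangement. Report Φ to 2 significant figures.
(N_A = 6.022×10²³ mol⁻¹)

Φ = 0.41

Product: 2.13 mmol = 0.00213 mol.
Moles of photons: 3.29×10²¹ / 6.022×10²³ = 0.005463 mol.
Fraction absorbed: 1 − 10^(−1.41) = 0.9611.
Photons absorbed: 0.9611 × 0.005463 = 0.005250 mol.
Φ = 0.00213 mol / 0.005250 mol photons = 0.41.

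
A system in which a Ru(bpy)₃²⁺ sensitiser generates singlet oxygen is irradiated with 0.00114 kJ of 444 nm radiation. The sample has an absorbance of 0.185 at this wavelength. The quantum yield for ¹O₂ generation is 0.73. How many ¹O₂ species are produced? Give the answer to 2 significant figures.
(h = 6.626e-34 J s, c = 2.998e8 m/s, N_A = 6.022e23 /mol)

6.5e17 species

Photon energy at 444 nm: hc/λ = (6.626e-34)(2.998e8)/(444e-9) = 4.474e-19 J.
Incident energy: 0.00114 kJ = 1.14 J.
Photons incident: 1.14 / 4.474e-19 = 2.548e18, i.e. 2.548e18/6.022e23 = 4.231e-6 mol.
Fraction absorbed: 1 − 10^(−0.185) = 0.3469.
Photons absorbed: 0.3469 × 4.231e-6 = 1.468e-6 mol.
Product: Φ × n_abs = 0.73 × 1.468e-6 = 1.072e-6 mol.
As a count: 1.072e-6 × 6.022e23 = 6.5e17.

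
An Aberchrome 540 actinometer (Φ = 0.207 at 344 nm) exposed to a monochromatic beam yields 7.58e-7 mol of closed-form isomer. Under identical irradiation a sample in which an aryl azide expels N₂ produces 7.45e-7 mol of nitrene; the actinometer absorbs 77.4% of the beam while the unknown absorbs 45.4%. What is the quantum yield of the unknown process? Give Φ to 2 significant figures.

Φ = 0.35

Photons absorbed by the actinometer: 7.58e-7 / 0.207 = 3.662e-6 mol.
Incident flux: 3.662e-6 / 0.774 = 4.731e-6 einstein.
Absorbed by unknown: 0.454 × 4.731e-6 = 2.148e-6 mol.
Φ(unknown) = 7.45e-7 / 2.148e-6 = 0.35.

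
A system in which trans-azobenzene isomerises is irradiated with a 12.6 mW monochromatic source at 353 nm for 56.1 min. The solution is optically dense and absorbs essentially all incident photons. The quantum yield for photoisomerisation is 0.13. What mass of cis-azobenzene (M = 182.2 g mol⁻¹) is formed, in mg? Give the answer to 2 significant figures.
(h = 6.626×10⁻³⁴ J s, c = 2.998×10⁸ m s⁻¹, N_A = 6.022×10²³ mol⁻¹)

Photon energy at 353 nm: hc/λ = (6.626×10⁻³⁴)(2.998×10⁸)/(353×10⁻⁹) = 5.627×10⁻¹⁹ J.
Energy delivered: (12.6 mW)(3366 s) = 42.41 J.
Photons incident: 42.41 / 5.627×10⁻¹⁹ = 7.537×10¹⁹, i.e. 7.537×10¹⁹/6.022×10²³ = 1.252×10⁻⁴ mol.
Product: Φ × n_abs = 0.13 × 1.252×10⁻⁴ = 1.628×10⁻⁵ mol.
Mass: 1.628×10⁻⁵ × 182.2 = 0.002966 g = 3.0 mg.

3.0 mg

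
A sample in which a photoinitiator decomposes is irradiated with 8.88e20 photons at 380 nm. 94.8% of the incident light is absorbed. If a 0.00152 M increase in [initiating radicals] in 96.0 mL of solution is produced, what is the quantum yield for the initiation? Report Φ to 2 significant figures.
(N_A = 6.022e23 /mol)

Φ = 0.10

Product: (0.00152 M)(0.096 L) = 1.459e-4 mol.
Moles of photons: 8.88e20 / 6.022e23 = 0.001475 mol.
Photons absorbed: 0.948 × 0.001475 = 0.001398 mol.
Φ = 1.459e-4 mol / 0.001398 mol photons = 0.10.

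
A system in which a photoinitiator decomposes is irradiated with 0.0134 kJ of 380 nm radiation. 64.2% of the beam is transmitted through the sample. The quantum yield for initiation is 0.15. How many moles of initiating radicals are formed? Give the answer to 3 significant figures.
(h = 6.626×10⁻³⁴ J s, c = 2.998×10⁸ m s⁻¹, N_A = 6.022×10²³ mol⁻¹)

Photon energy at 380 nm: hc/λ = (6.626×10⁻³⁴)(2.998×10⁸)/(380×10⁻⁹) = 5.228×10⁻¹⁹ J.
Incident energy: 0.0134 kJ = 13.4 J.
Photons incident: 13.4 / 5.228×10⁻¹⁹ = 2.563×10¹⁹, i.e. 2.563×10¹⁹/6.022×10²³ = 4.256×10⁻⁵ mol.
Fraction absorbed: 1 − 64.2/100 = 0.3580.
Photons absorbed: 0.3580 × 4.256×10⁻⁵ = 1.524×10⁻⁵ mol.
Product: Φ × n_abs = 0.15 × 1.524×10⁻⁵ = 2.286×10⁻⁶ mol.

2.29×10⁻⁶ mol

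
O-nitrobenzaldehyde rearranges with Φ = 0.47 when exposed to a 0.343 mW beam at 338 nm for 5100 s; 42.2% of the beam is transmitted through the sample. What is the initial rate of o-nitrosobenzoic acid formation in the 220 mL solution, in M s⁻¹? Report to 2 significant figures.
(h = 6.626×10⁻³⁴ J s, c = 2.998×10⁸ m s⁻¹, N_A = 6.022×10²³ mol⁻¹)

1.2×10⁻⁹ M s⁻¹

Photon energy at 338 nm: hc/λ = (6.626×10⁻³⁴)(2.998×10⁸)/(338×10⁻⁹) = 5.877×10⁻¹⁹ J.
Energy delivered: (0.343 mW)(5100 s) = 1.749 J.
Photons incident: 1.749 / 5.877×10⁻¹⁹ = 2.976×10¹⁸, i.e. 2.976×10¹⁸/6.022×10²³ = 4.942×10⁻⁶ mol.
Fraction absorbed: 1 − 42.2/100 = 0.5780.
Photons absorbed: 0.5780 × 4.942×10⁻⁶ = 2.856×10⁻⁶ mol.
Product formed: 0.47 × 2.856×10⁻⁶ = 1.342×10⁻⁶ mol.
Rate: 1.342×10⁻⁶ mol / (5100 s × 0.22 L) = 1.2×10⁻⁹ M s⁻¹.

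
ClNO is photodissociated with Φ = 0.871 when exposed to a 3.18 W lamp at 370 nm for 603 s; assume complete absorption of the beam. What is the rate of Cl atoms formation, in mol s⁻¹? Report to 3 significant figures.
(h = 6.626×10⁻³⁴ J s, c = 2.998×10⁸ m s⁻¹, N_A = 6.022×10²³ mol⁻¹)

Photon energy at 370 nm: hc/λ = (6.626×10⁻³⁴)(2.998×10⁸)/(370×10⁻⁹) = 5.369×10⁻¹⁹ J.
Energy delivered: (3.18 W)(603 s) = 1918 J.
Photons incident: 1918 / 5.369×10⁻¹⁹ = 3.572×10²¹, i.e. 3.572×10²¹/6.022×10²³ = 0.005932 mol.
Product formed: 0.871 × 0.005932 = 0.005167 mol.
Rate: 0.005167 / 603 s = 8.57×10⁻⁶ mol s⁻¹.

8.57×10⁻⁶ mol s⁻¹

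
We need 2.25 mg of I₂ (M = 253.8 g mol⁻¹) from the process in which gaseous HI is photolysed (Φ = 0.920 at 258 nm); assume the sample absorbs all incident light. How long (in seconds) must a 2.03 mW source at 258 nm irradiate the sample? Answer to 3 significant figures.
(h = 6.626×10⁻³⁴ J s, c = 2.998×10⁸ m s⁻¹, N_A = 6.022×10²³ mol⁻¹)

Product: 2.25 mg / 253.8 g mol⁻¹ = 8.865×10⁻⁶ mol.
Photons that must be absorbed: 8.865×10⁻⁶ / 0.920 = 9.636×10⁻⁶ mol.
Photon energy: hc/λ = 7.700×10⁻¹⁹ J; per mole, 4.637×10⁵ J mol⁻¹.
Energy required: 9.636×10⁻⁶ × 4.637×10⁵ = 4.468 J.
Time: 4.468 J / 0.00203 W = 2200 s.

t ≈ 2200 s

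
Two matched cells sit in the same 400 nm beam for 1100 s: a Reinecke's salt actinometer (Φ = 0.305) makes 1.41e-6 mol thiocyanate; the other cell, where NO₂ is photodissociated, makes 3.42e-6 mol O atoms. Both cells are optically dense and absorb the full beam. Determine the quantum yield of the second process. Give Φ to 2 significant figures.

Φ = 0.74

Photons absorbed by the actinometer: 1.41e-6 / 0.305 = 4.623e-6 mol.
Φ(unknown) = 3.42e-6 / 4.623e-6 = 0.74.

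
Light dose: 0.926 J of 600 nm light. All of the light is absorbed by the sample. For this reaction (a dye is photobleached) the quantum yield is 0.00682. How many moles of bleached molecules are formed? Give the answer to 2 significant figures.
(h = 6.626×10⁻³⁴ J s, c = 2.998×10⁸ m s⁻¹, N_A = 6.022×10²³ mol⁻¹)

Photon energy at 600 nm: hc/λ = (6.626×10⁻³⁴)(2.998×10⁸)/(600×10⁻⁹) = 3.311×10⁻¹⁹ J.
Photons incident: 0.926 / 3.311×10⁻¹⁹ = 2.797×10¹⁸, i.e. 2.797×10¹⁸/6.022×10²³ = 4.645×10⁻⁶ mol.
Product: Φ × n_abs = 0.00682 × 4.645×10⁻⁶ = 3.168×10⁻⁸ mol.

3.2×10⁻⁸ mol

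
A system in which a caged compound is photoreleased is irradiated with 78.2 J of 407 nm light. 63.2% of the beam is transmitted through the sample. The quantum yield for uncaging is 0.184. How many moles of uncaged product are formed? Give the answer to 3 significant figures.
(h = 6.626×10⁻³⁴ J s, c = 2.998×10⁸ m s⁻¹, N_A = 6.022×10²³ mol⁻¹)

1.80×10⁻⁵ mol

Photon energy at 407 nm: hc/λ = (6.626×10⁻³⁴)(2.998×10⁸)/(407×10⁻⁹) = 4.881×10⁻¹⁹ J.
Photons incident: 78.2 / 4.881×10⁻¹⁹ = 1.602×10²⁰, i.e. 1.602×10²⁰/6.022×10²³ = 2.660×10⁻⁴ mol.
Fraction absorbed: 1 − 63.2/100 = 0.3680.
Photons absorbed: 0.3680 × 2.660×10⁻⁴ = 9.789×10⁻⁵ mol.
Product: Φ × n_abs = 0.184 × 9.789×10⁻⁵ = 1.801×10⁻⁵ mol.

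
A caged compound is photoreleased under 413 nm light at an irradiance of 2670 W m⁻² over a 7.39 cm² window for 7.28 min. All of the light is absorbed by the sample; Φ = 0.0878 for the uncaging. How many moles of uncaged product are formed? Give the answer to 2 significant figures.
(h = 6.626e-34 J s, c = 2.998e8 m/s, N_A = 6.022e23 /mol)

2.6e-4 mol

Photon energy at 413 nm: hc/λ = (6.626e-34)(2.998e8)/(413e-9) = 4.810e-19 J.
Energy delivered: (2670 W m⁻²)(7.39e-4 m²)(436.8 s) = 861.9 J.
Photons incident: 861.9 / 4.810e-19 = 1.792e21, i.e. 1.792e21/6.022e23 = 0.002976 mol.
Product: Φ × n_abs = 0.0878 × 0.002976 = 2.613e-4 mol.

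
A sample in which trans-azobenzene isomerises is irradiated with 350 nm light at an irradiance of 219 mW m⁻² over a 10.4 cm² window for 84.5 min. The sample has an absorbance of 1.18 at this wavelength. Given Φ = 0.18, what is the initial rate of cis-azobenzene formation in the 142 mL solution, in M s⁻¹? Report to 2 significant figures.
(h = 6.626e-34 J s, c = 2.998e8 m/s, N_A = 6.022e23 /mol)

7.9e-10 M s⁻¹

Photon energy at 350 nm: hc/λ = (6.626e-34)(2.998e8)/(350e-9) = 5.676e-19 J.
Energy delivered: (219 mW m⁻²)(10.4e-4 m²)(5070 s) = 1.155 J.
Photons incident: 1.155 / 5.676e-19 = 2.035e18, i.e. 2.035e18/6.022e23 = 3.379e-6 mol.
Fraction absorbed: 1 − 10^(−1.18) = 0.9339.
Photons absorbed: 0.9339 × 3.379e-6 = 3.156e-6 mol.
Product formed: 0.18 × 3.156e-6 = 5.681e-7 mol.
Rate: 5.681e-7 mol / (5070 s × 0.142 L) = 7.9e-10 M s⁻¹.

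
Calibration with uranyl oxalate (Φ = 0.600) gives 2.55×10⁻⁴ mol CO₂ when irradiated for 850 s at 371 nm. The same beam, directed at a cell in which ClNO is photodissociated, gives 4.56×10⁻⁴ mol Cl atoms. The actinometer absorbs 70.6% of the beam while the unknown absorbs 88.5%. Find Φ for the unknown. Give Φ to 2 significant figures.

Φ = 0.86

Photons absorbed by the actinometer: 2.55×10⁻⁴ / 0.600 = 4.250×10⁻⁴ mol.
Incident flux: 4.250×10⁻⁴ / 0.706 = 6.020×10⁻⁴ einstein.
Absorbed by unknown: 0.885 × 6.020×10⁻⁴ = 5.328×10⁻⁴ mol.
Φ(unknown) = 4.56×10⁻⁴ / 5.328×10⁻⁴ = 0.86.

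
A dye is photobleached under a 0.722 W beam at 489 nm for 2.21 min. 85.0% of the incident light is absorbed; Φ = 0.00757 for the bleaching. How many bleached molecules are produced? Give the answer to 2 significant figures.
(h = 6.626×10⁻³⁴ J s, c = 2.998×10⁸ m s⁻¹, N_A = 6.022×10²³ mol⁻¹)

1.5×10¹⁸ bleached molecules

Photon energy at 489 nm: hc/λ = (6.626×10⁻³⁴)(2.998×10⁸)/(489×10⁻⁹) = 4.062×10⁻¹⁹ J.
Energy delivered: (0.722 W)(132.6 s) = 95.74 J.
Photons incident: 95.74 / 4.062×10⁻¹⁹ = 2.357×10²⁰, i.e. 2.357×10²⁰/6.022×10²³ = 3.914×10⁻⁴ mol.
Photons absorbed: 0.850 × 3.914×10⁻⁴ = 3.327×10⁻⁴ mol.
Product: Φ × n_abs = 0.00757 × 3.327×10⁻⁴ = 2.519×10⁻⁶ mol.
As a count: 2.519×10⁻⁶ × 6.022×10²³ = 1.5×10¹⁸.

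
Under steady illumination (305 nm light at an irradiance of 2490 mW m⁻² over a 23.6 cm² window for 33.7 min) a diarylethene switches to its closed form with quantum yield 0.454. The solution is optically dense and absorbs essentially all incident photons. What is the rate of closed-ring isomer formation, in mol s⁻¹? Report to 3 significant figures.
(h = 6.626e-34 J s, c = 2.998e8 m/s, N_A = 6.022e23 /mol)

6.80e-9 mol s⁻¹

Photon energy at 305 nm: hc/λ = (6.626e-34)(2.998e8)/(305e-9) = 6.513e-19 J.
Energy delivered: (2490 mW m⁻²)(23.6e-4 m²)(2022 s) = 11.88 J.
Photons incident: 11.88 / 6.513e-19 = 1.824e19, i.e. 1.824e19/6.022e23 = 3.029e-5 mol.
Product formed: 0.454 × 3.029e-5 = 1.375e-5 mol.
Rate: 1.375e-5 / 2022 s = 6.80e-9 mol s⁻¹.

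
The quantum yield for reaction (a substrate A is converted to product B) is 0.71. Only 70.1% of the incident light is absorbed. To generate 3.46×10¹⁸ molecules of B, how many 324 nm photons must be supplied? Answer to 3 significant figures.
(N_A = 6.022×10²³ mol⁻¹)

6.95×10¹⁸ photons

Product: 3.46×10¹⁸ / 6.022×10²³ = 5.746×10⁻⁶ mol.
Photons that must be absorbed: 5.746×10⁻⁶ / 0.71 = 8.093×10⁻⁶ mol.
Incident photons needed: 8.093×10⁻⁶ / 0.701 = 1.154×10⁻⁵ mol.
Photon count: 1.154×10⁻⁵ × 6.022×10²³ = 6.95×10¹⁸.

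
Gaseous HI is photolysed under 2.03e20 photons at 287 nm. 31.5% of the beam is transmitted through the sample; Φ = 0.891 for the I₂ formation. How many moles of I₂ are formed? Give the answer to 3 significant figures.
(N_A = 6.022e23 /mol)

Moles of photons: 2.03e20 / 6.022e23 = 3.371e-4 mol.
Fraction absorbed: 1 − 31.5/100 = 0.6850.
Photons absorbed: 0.6850 × 3.371e-4 = 2.309e-4 mol.
Product: Φ × n_abs = 0.891 × 2.309e-4 = 2.057e-4 mol.

2.06e-4 mol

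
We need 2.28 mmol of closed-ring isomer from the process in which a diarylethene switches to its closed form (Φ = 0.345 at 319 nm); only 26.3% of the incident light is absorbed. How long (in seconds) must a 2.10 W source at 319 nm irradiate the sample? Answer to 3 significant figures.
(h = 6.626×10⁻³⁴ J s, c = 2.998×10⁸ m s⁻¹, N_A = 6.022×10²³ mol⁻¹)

Product: 2.28 mmol = 0.00228 mol.
Photons that must be absorbed: 0.00228 / 0.345 = 0.006609 mol.
Incident photons needed: 0.006609 / 0.263 = 0.02513 mol.
Photon energy: hc/λ = 6.227×10⁻¹⁹ J; per mole, 3.750×10⁵ J mol⁻¹.
Energy required: 0.02513 × 3.750×10⁵ = 9424 J.
Time: 9424 J / 2.1 W = 4490 s.

t ≈ 4490 s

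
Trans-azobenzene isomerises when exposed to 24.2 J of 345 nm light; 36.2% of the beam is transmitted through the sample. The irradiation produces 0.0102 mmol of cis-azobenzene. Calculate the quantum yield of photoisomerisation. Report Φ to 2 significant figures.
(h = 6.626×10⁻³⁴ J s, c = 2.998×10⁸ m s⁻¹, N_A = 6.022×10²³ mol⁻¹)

Product: 0.0102 mmol = 1.02×10⁻⁵ mol.
Photon energy at 345 nm: hc/λ = (6.626×10⁻³⁴)(2.998×10⁸)/(345×10⁻⁹) = 5.758×10⁻¹⁹ J.
Photons incident: 24.2 / 5.758×10⁻¹⁹ = 4.203×10¹⁹, i.e. 4.203×10¹⁹/6.022×10²³ = 6.979×10⁻⁵ mol.
Fraction absorbed: 1 − 36.2/100 = 0.6380.
Photons absorbed: 0.6380 × 6.979×10⁻⁵ = 4.453×10⁻⁵ mol.
Φ = 1.02×10⁻⁵ mol / 4.453×10⁻⁵ mol photons = 0.23.

Φ = 0.23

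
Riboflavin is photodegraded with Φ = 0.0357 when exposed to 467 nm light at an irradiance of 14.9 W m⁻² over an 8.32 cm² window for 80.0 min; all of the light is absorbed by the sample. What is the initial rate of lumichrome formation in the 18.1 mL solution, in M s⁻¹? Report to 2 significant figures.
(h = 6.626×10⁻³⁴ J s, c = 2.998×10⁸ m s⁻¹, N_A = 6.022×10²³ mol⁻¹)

Photon energy at 467 nm: hc/λ = (6.626×10⁻³⁴)(2.998×10⁸)/(467×10⁻⁹) = 4.254×10⁻¹⁹ J.
Energy delivered: (14.9 W m⁻²)(8.32×10⁻⁴ m²)(4800 s) = 59.50 J.
Photons incident: 59.50 / 4.254×10⁻¹⁹ = 1.399×10²⁰, i.e. 1.399×10²⁰/6.022×10²³ = 2.323×10⁻⁴ mol.
Product formed: 0.0357 × 2.323×10⁻⁴ = 8.293×10⁻⁶ mol.
Rate: 8.293×10⁻⁶ mol / (4800 s × 0.0181 L) = 9.5×10⁻⁸ M s⁻¹.

9.5×10⁻⁸ M s⁻¹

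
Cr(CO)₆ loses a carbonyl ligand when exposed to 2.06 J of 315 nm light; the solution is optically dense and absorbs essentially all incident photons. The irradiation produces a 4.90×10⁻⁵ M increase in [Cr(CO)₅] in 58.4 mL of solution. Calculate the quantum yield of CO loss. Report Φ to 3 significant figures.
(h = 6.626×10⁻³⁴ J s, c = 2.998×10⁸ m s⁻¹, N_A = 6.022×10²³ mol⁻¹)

Φ = 0.528

Product: (4.90×10⁻⁵ M)(0.0584 L) = 2.862×10⁻⁶ mol.
Photon energy at 315 nm: hc/λ = (6.626×10⁻³⁴)(2.998×10⁸)/(315×10⁻⁹) = 6.306×10⁻¹⁹ J.
Photons incident: 2.06 / 6.306×10⁻¹⁹ = 3.267×10¹⁸, i.e. 3.267×10¹⁸/6.022×10²³ = 5.425×10⁻⁶ mol.
Φ = 2.862×10⁻⁶ mol / 5.425×10⁻⁶ mol photons = 0.528.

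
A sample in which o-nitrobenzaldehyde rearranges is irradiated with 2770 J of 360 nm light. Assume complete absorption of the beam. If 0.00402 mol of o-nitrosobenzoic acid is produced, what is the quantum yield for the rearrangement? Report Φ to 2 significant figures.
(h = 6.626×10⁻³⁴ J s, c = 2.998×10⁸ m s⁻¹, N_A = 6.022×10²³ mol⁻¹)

Φ = 0.48

Photon energy at 360 nm: hc/λ = (6.626×10⁻³⁴)(2.998×10⁸)/(360×10⁻⁹) = 5.518×10⁻¹⁹ J.
Photons incident: 2770 / 5.518×10⁻¹⁹ = 5.020×10²¹, i.e. 5.020×10²¹/6.022×10²³ = 0.008336 mol.
Φ = 0.00402 mol / 0.008336 mol photons = 0.48.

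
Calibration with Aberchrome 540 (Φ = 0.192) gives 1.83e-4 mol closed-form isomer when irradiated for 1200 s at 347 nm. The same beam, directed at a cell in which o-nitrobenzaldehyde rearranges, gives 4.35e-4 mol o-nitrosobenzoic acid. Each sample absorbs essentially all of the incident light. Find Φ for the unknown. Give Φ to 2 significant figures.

Φ = 0.46

Photons absorbed by the actinometer: 1.83e-4 / 0.192 = 9.531e-4 mol.
Φ(unknown) = 4.35e-4 / 9.531e-4 = 0.46.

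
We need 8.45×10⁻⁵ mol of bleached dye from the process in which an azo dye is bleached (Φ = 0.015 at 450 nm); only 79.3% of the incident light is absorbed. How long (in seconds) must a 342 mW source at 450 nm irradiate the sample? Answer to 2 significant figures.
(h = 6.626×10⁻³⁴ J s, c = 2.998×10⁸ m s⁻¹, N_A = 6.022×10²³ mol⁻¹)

t ≈ 5500 s

Photons that must be absorbed: 8.45×10⁻⁵ / 0.015 = 0.005633 mol.
Incident photons needed: 0.005633 / 0.793 = 0.007103 mol.
Photon energy: hc/λ = 4.414×10⁻¹⁹ J; per mole, 2.658×10⁵ J mol⁻¹.
Energy required: 0.007103 × 2.658×10⁵ = 1888 J.
Time: 1888 J / 0.342 W = 5500 s.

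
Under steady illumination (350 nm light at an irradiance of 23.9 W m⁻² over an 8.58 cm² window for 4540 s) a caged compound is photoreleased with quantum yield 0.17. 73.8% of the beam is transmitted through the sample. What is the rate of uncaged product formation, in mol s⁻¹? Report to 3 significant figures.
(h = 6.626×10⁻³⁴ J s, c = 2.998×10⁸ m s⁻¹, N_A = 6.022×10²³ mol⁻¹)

Photon energy at 350 nm: hc/λ = (6.626×10⁻³⁴)(2.998×10⁸)/(350×10⁻⁹) = 5.676×10⁻¹⁹ J.
Energy delivered: (23.9 W m⁻²)(8.58×10⁻⁴ m²)(4540 s) = 93.10 J.
Photons incident: 93.10 / 5.676×10⁻¹⁹ = 1.640×10²⁰, i.e. 1.640×10²⁰/6.022×10²³ = 2.723×10⁻⁴ mol.
Fraction absorbed: 1 − 73.8/100 = 0.2620.
Photons absorbed: 0.2620 × 2.723×10⁻⁴ = 7.134×10⁻⁵ mol.
Product formed: 0.17 × 7.134×10⁻⁵ = 1.213×10⁻⁵ mol.
Rate: 1.213×10⁻⁵ / 4540 s = 2.67×10⁻⁹ mol s⁻¹.

2.67×10⁻⁹ mol s⁻¹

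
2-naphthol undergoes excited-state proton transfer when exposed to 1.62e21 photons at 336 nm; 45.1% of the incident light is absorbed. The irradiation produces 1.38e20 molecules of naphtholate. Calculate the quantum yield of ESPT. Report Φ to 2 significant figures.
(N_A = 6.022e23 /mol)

Φ = 0.19

Product: 1.38e20 / 6.022e23 = 2.292e-4 mol.
Moles of photons: 1.62e21 / 6.022e23 = 0.002690 mol.
Photons absorbed: 0.451 × 0.002690 = 0.001213 mol.
Φ = 2.292e-4 mol / 0.001213 mol photons = 0.19.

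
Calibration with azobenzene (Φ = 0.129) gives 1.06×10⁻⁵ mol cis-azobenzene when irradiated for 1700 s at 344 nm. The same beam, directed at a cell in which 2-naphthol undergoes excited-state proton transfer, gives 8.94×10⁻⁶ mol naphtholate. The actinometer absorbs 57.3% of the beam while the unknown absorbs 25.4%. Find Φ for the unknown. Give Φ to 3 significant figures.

Φ = 0.245

Photons absorbed by the actinometer: 1.06×10⁻⁵ / 0.129 = 8.217×10⁻⁵ mol.
Incident flux: 8.217×10⁻⁵ / 0.573 = 1.434×10⁻⁴ einstein.
Absorbed by unknown: 0.254 × 1.434×10⁻⁴ = 3.642×10⁻⁵ mol.
Φ(unknown) = 8.94×10⁻⁶ / 3.642×10⁻⁵ = 0.245.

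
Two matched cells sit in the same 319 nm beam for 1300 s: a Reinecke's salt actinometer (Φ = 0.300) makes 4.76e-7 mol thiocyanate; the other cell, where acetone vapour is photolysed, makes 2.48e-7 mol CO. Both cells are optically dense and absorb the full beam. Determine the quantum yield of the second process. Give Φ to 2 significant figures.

Photons absorbed by the actinometer: 4.76e-7 / 0.300 = 1.587e-6 mol.
Φ(unknown) = 2.48e-7 / 1.587e-6 = 0.16.

Φ = 0.16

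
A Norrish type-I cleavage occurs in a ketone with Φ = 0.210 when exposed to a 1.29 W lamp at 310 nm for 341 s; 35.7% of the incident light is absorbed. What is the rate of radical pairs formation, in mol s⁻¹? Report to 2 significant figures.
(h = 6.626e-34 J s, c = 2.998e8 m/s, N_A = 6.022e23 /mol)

Photon energy at 310 nm: hc/λ = (6.626e-34)(2.998e8)/(310e-9) = 6.408e-19 J.
Energy delivered: (1.29 W)(341 s) = 439.9 J.
Photons incident: 439.9 / 6.408e-19 = 6.865e20, i.e. 6.865e20/6.022e23 = 0.001140 mol.
Photons absorbed: 0.357 × 0.001140 = 4.070e-4 mol.
Product formed: 0.210 × 4.070e-4 = 8.547e-5 mol.
Rate: 8.547e-5 / 341 s = 2.5e-7 mol s⁻¹.

2.5e-7 mol s⁻¹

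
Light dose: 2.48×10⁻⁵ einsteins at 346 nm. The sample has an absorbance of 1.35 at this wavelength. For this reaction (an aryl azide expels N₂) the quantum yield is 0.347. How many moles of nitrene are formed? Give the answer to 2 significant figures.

8.2×10⁻⁶ mol

Fraction absorbed: 1 − 10^(−1.35) = 0.9553.
Photons absorbed: 0.9553 × 2.48×10⁻⁵ = 2.369×10⁻⁵ mol.
Product: Φ × n_abs = 0.347 × 2.369×10⁻⁵ = 8.220×10⁻⁶ mol.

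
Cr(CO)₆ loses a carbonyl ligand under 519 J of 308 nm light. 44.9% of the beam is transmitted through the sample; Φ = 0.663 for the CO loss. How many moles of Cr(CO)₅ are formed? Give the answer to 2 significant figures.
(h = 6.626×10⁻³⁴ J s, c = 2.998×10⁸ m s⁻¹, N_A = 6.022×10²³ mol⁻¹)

Photon energy at 308 nm: hc/λ = (6.626×10⁻³⁴)(2.998×10⁸)/(308×10⁻⁹) = 6.450×10⁻¹⁹ J.
Photons incident: 519 / 6.450×10⁻¹⁹ = 8.047×10²⁰, i.e. 8.047×10²⁰/6.022×10²³ = 0.001336 mol.
Fraction absorbed: 1 − 44.9/100 = 0.5510.
Photons absorbed: 0.5510 × 0.001336 = 7.361×10⁻⁴ mol.
Product: Φ × n_abs = 0.663 × 7.361×10⁻⁴ = 4.880×10⁻⁴ mol.

4.9×10⁻⁴ mol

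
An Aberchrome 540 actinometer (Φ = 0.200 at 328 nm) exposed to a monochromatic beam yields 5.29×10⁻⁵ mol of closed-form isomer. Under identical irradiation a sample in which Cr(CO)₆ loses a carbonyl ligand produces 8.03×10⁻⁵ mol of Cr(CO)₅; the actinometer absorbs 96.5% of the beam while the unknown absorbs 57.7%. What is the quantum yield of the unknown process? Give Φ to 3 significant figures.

Photons absorbed by the actinometer: 5.29×10⁻⁵ / 0.200 = 2.645×10⁻⁴ mol.
Incident flux: 2.645×10⁻⁴ / 0.965 = 2.741×10⁻⁴ einstein.
Absorbed by unknown: 0.577 × 2.741×10⁻⁴ = 1.582×10⁻⁴ mol.
Φ(unknown) = 8.03×10⁻⁵ / 1.582×10⁻⁴ = 0.508.

Φ = 0.508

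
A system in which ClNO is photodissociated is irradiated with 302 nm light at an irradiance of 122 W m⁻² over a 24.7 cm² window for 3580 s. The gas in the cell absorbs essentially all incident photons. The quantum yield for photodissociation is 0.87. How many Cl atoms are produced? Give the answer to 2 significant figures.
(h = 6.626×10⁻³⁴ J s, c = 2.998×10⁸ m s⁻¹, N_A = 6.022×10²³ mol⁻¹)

1.4×10²¹ atoms

Photon energy at 302 nm: hc/λ = (6.626×10⁻³⁴)(2.998×10⁸)/(302×10⁻⁹) = 6.578×10⁻¹⁹ J.
Energy delivered: (122 W m⁻²)(24.7×10⁻⁴ m²)(3580 s) = 1079 J.
Photons incident: 1079 / 6.578×10⁻¹⁹ = 1.640×10²¹, i.e. 1.640×10²¹/6.022×10²³ = 0.002723 mol.
Product: Φ × n_abs = 0.87 × 0.002723 = 0.002369 mol.
As a count: 0.002369 × 6.022×10²³ = 1.4×10²¹.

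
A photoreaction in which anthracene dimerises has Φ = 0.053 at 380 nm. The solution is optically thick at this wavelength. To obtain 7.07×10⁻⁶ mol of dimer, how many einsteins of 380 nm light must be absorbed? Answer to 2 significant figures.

Photons that must be absorbed: 7.07×10⁻⁶ / 0.053 = 1.334×10⁻⁴ mol.

1.3×10⁻⁴ einstein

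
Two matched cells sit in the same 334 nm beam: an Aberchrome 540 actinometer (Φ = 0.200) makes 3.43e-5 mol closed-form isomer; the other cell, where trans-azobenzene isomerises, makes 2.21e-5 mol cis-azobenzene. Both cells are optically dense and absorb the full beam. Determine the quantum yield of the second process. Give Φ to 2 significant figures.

Φ = 0.13

Photons absorbed by the actinometer: 3.43e-5 / 0.200 = 1.715e-4 mol.
Φ(unknown) = 2.21e-5 / 1.715e-4 = 0.13.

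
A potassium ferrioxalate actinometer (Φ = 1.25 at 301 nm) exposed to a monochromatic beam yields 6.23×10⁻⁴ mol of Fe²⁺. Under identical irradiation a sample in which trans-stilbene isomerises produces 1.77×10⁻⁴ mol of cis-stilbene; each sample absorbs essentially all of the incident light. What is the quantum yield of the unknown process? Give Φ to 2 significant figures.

Photons absorbed by the actinometer: 6.23×10⁻⁴ / 1.25 = 4.984×10⁻⁴ mol.
Φ(unknown) = 1.77×10⁻⁴ / 4.984×10⁻⁴ = 0.36.

Φ = 0.36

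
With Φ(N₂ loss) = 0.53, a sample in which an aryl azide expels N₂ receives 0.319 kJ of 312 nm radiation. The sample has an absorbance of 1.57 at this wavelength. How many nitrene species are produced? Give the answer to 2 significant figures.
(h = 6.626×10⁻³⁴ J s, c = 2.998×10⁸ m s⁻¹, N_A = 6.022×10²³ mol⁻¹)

2.6×10²⁰ species

Photon energy at 312 nm: hc/λ = (6.626×10⁻³⁴)(2.998×10⁸)/(312×10⁻⁹) = 6.367×10⁻¹⁹ J.
Incident energy: 0.319 kJ = 319 J.
Photons incident: 319 / 6.367×10⁻¹⁹ = 5.010×10²⁰, i.e. 5.010×10²⁰/6.022×10²³ = 8.319×10⁻⁴ mol.
Fraction absorbed: 1 − 10^(−1.57) = 0.9731.
Photons absorbed: 0.9731 × 8.319×10⁻⁴ = 8.095×10⁻⁴ mol.
Product: Φ × n_abs = 0.53 × 8.095×10⁻⁴ = 4.290×10⁻⁴ mol.
As a count: 4.290×10⁻⁴ × 6.022×10²³ = 2.6×10²⁰.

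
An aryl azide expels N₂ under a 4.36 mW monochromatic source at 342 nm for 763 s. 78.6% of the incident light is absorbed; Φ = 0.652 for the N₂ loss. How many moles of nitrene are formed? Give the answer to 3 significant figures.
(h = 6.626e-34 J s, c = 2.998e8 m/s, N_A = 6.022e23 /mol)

4.87e-6 mol

Photon energy at 342 nm: hc/λ = (6.626e-34)(2.998e8)/(342e-9) = 5.808e-19 J.
Energy delivered: (4.36 mW)(763 s) = 3.327 J.
Photons incident: 3.327 / 5.808e-19 = 5.728e18, i.e. 5.728e18/6.022e23 = 9.512e-6 mol.
Photons absorbed: 0.786 × 9.512e-6 = 7.476e-6 mol.
Product: Φ × n_abs = 0.652 × 7.476e-6 = 4.874e-6 mol.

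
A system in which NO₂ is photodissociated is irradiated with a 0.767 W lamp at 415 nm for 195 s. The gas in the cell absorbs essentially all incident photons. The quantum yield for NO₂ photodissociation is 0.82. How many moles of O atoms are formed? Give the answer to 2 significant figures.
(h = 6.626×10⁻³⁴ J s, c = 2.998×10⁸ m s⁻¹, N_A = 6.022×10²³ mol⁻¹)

Photon energy at 415 nm: hc/λ = (6.626×10⁻³⁴)(2.998×10⁸)/(415×10⁻⁹) = 4.787×10⁻¹⁹ J.
Energy delivered: (0.767 W)(195 s) = 149.6 J.
Photons incident: 149.6 / 4.787×10⁻¹⁹ = 3.125×10²⁰, i.e. 3.125×10²⁰/6.022×10²³ = 5.189×10⁻⁴ mol.
Product: Φ × n_abs = 0.82 × 5.189×10⁻⁴ = 4.255×10⁻⁴ mol.

4.3×10⁻⁴ mol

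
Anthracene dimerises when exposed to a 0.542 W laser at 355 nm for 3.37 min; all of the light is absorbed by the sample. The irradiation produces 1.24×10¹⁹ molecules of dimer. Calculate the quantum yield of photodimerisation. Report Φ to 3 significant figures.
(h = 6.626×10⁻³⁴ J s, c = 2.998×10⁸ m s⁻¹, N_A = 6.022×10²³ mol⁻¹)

Φ = 0.0633

Product: 1.24×10¹⁹ / 6.022×10²³ = 2.059×10⁻⁵ mol.
Photon energy at 355 nm: hc/λ = (6.626×10⁻³⁴)(2.998×10⁸)/(355×10⁻⁹) = 5.596×10⁻¹⁹ J.
Energy delivered: (0.542 W)(202.2 s) = 109.6 J.
Photons incident: 109.6 / 5.596×10⁻¹⁹ = 1.959×10²⁰, i.e. 1.959×10²⁰/6.022×10²³ = 3.253×10⁻⁴ mol.
Φ = 2.059×10⁻⁵ mol / 3.253×10⁻⁴ mol photons = 0.0633.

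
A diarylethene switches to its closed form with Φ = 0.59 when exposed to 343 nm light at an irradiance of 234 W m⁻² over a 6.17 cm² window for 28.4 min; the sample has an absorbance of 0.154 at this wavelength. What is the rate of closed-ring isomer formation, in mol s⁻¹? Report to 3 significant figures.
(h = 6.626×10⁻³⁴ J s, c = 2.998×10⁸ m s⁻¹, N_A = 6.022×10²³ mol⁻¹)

7.29×10⁻⁸ mol s⁻¹

Photon energy at 343 nm: hc/λ = (6.626×10⁻³⁴)(2.998×10⁸)/(343×10⁻⁹) = 5.791×10⁻¹⁹ J.
Energy delivered: (234 W m⁻²)(6.17×10⁻⁴ m²)(1704 s) = 246.0 J.
Photons incident: 246.0 / 5.791×10⁻¹⁹ = 4.248×10²⁰, i.e. 4.248×10²⁰/6.022×10²³ = 7.054×10⁻⁴ mol.
Fraction absorbed: 1 − 10^(−0.154) = 0.2985.
Photons absorbed: 0.2985 × 7.054×10⁻⁴ = 2.106×10⁻⁴ mol.
Product formed: 0.59 × 2.106×10⁻⁴ = 1.243×10⁻⁴ mol.
Rate: 1.243×10⁻⁴ / 1704 s = 7.29×10⁻⁸ mol s⁻¹.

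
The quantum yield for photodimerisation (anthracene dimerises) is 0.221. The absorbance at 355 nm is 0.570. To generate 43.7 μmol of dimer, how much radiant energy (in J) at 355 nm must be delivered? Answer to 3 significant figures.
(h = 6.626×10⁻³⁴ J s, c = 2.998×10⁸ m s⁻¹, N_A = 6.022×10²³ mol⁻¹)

Product: 43.7 μmol = 4.37×10⁻⁵ mol.
Photons that must be absorbed: 4.37×10⁻⁵ / 0.221 = 1.977×10⁻⁴ mol.
Fraction absorbed: 1 − 10^(−0.570) = 0.7308.
Incident photons needed: 1.977×10⁻⁴ / 0.7308 = 2.705×10⁻⁴ mol.
Photon energy: hc/λ = 5.596×10⁻¹⁹ J; per mole, 3.370×10⁵ J mol⁻¹.
Energy required: 2.705×10⁻⁴ × 3.370×10⁵ = 91.2 J.

91.2 J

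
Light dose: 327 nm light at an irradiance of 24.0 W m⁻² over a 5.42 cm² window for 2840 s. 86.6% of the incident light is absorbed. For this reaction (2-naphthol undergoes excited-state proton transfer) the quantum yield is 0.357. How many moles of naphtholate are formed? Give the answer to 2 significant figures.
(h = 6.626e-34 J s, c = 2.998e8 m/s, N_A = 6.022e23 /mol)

Photon energy at 327 nm: hc/λ = (6.626e-34)(2.998e8)/(327e-9) = 6.075e-19 J.
Energy delivered: (24.0 W m⁻²)(5.42e-4 m²)(2840 s) = 36.94 J.
Photons incident: 36.94 / 6.075e-19 = 6.081e19, i.e. 6.081e19/6.022e23 = 1.010e-4 mol.
Photons absorbed: 0.866 × 1.010e-4 = 8.747e-5 mol.
Product: Φ × n_abs = 0.357 × 8.747e-5 = 3.123e-5 mol.

3.1e-5 mol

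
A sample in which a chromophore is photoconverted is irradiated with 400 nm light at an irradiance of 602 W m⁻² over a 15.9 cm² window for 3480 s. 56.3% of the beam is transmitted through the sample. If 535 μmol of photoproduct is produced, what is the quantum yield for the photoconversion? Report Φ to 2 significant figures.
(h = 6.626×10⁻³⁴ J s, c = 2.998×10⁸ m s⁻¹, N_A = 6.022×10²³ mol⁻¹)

Product: 535 μmol = 5.35×10⁻⁴ mol.
Photon energy at 400 nm: hc/λ = (6.626×10⁻³⁴)(2.998×10⁸)/(400×10⁻⁹) = 4.966×10⁻¹⁹ J.
Energy delivered: (602 W m⁻²)(15.9×10⁻⁴ m²)(3480 s) = 3331 J.
Photons incident: 3331 / 4.966×10⁻¹⁹ = 6.708×10²¹, i.e. 6.708×10²¹/6.022×10²³ = 0.01114 mol.
Fraction absorbed: 1 − 56.3/100 = 0.4370.
Photons absorbed: 0.4370 × 0.01114 = 0.004868 mol.
Φ = 5.35×10⁻⁴ mol / 0.004868 mol photons = 0.11.

Φ = 0.11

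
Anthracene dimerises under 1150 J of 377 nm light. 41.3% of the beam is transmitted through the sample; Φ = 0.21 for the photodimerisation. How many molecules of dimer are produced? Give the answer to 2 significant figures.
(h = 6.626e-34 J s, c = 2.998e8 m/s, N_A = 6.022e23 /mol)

2.7e20 molecules

Photon energy at 377 nm: hc/λ = (6.626e-34)(2.998e8)/(377e-9) = 5.269e-19 J.
Photons incident: 1150 / 5.269e-19 = 2.183e21, i.e. 2.183e21/6.022e23 = 0.003625 mol.
Fraction absorbed: 1 − 41.3/100 = 0.5870.
Photons absorbed: 0.5870 × 0.003625 = 0.002128 mol.
Product: Φ × n_abs = 0.21 × 0.002128 = 4.469e-4 mol.
As a count: 4.469e-4 × 6.022e23 = 2.7e20.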